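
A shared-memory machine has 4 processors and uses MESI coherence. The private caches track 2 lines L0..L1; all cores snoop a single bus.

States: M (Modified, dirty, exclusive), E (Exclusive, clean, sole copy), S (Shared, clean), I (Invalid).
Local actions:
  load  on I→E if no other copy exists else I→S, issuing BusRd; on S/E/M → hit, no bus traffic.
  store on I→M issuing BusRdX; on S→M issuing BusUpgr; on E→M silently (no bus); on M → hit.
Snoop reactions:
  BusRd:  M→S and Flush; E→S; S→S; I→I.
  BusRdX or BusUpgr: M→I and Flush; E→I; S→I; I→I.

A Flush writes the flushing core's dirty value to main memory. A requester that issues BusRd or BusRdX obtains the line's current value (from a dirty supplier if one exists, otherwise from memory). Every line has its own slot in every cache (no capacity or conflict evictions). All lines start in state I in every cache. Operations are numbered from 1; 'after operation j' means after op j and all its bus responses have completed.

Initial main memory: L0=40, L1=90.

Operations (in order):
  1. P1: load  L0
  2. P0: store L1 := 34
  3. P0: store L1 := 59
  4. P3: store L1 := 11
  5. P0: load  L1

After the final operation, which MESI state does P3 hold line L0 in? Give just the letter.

state = I

  op1 P1: load  L0 → I/E/I/I on L0; bus BusRd; mem=40
  op2 P0: store L1 := 34 → M/I/I/I on L1; bus BusRdX; mem=90
  op3 P0: store L1 := 59 → M/I/I/I on L1; bus (none); mem=90
  op4 P3: store L1 := 11 → I/I/I/M on L1; bus BusRdX Flush; mem=59
  op5 P0: load  L1 → S/I/I/S on L1; bus BusRd Flush; mem=11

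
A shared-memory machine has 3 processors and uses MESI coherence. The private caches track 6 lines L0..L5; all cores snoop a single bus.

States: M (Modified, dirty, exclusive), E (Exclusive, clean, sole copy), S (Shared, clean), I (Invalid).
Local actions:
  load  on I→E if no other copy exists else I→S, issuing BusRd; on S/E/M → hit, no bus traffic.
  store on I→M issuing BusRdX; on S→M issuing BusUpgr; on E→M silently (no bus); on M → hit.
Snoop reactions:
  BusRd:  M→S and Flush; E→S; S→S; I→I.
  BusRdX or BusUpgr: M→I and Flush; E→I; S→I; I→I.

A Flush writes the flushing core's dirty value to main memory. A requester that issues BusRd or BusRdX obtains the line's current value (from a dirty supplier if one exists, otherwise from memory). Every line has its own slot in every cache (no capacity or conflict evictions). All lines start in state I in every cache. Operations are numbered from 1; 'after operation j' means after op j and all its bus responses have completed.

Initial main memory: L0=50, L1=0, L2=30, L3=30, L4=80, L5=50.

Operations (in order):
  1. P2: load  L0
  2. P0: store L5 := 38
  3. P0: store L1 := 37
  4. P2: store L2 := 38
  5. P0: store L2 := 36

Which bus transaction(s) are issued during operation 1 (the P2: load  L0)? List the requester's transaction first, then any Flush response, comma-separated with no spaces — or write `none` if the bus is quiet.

bus = BusRd

step 1: P2: load  L0  ⟶  IIE  (L0)  txn=BusRd  M[L0]=50
step 2: P0: store L5 := 38  ⟶  MII  (L5)  txn=BusRdX  M[L5]=50
step 3: P0: store L1 := 37  ⟶  MII  (L1)  txn=BusRdX  M[L1]=0
step 4: P2: store L2 := 38  ⟶  IIM  (L2)  txn=BusRdX  M[L2]=30
step 5: P0: store L2 := 36  ⟶  MII  (L2)  txn=BusRdX+Flush  M[L2]=38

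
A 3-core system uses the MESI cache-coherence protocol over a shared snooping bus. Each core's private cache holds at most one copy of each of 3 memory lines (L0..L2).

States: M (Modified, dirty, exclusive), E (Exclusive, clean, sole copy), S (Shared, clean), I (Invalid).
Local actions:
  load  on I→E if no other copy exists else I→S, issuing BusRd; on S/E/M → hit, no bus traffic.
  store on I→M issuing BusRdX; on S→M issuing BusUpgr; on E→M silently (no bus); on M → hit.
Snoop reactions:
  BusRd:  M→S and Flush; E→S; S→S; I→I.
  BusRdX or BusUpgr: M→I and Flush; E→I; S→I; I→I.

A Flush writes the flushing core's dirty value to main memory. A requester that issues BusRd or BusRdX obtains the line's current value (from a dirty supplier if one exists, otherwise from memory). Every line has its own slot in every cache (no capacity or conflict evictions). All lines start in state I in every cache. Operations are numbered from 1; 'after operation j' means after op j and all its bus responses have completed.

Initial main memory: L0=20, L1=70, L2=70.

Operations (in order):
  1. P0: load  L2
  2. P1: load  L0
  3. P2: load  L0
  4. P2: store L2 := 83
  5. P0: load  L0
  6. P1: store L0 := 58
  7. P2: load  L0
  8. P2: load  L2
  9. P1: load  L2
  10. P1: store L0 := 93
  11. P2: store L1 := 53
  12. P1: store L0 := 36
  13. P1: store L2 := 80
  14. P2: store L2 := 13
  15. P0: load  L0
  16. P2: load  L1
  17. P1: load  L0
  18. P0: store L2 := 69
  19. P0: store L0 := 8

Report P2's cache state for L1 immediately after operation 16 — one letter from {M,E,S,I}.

[1] P0: load  L2 | P0:E(70), P1:I, P2:I | bus: BusRd
[2] P1: load  L0 | P0:I, P1:E(20), P2:I | bus: BusRd
[3] P2: load  L0 | P0:I, P1:S(20), P2:S(20) | bus: BusRd
[4] P2: store L2 := 83 | P0:I, P1:I, P2:M(83) | bus: BusRdX
[5] P0: load  L0 | P0:S(20), P1:S(20), P2:S(20) | bus: BusRd
[6] P1: store L0 := 58 | P0:I, P1:M(58), P2:I | bus: BusUpgr
[7] P2: load  L0 | P0:I, P1:S(58), P2:S(58) | bus: BusRd,Flush
[8] P2: load  L2 | P0:I, P1:I, P2:M(83) | bus: none
[9] P1: load  L2 | P0:I, P1:S(83), P2:S(83) | bus: BusRd,Flush
[10] P1: store L0 := 93 | P0:I, P1:M(93), P2:I | bus: BusUpgr
[11] P2: store L1 := 53 | P0:I, P1:I, P2:M(53) | bus: BusRdX
[12] P1: store L0 := 36 | P0:I, P1:M(36), P2:I | bus: none
[13] P1: store L2 := 80 | P0:I, P1:M(80), P2:I | bus: BusUpgr
[14] P2: store L2 := 13 | P0:I, P1:I, P2:M(13) | bus: BusRdX,Flush
[15] P0: load  L0 | P0:S(36), P1:S(36), P2:I | bus: BusRd,Flush
[16] P2: load  L1 | P0:I, P1:I, P2:M(53) | bus: none
[17] P1: load  L0 | P0:S(36), P1:S(36), P2:I | bus: none
[18] P0: store L2 := 69 | P0:M(69), P1:I, P2:I | bus: BusRdX,Flush
[19] P0: store L0 := 8 | P0:M(8), P1:I, P2:I | bus: BusUpgr

state = M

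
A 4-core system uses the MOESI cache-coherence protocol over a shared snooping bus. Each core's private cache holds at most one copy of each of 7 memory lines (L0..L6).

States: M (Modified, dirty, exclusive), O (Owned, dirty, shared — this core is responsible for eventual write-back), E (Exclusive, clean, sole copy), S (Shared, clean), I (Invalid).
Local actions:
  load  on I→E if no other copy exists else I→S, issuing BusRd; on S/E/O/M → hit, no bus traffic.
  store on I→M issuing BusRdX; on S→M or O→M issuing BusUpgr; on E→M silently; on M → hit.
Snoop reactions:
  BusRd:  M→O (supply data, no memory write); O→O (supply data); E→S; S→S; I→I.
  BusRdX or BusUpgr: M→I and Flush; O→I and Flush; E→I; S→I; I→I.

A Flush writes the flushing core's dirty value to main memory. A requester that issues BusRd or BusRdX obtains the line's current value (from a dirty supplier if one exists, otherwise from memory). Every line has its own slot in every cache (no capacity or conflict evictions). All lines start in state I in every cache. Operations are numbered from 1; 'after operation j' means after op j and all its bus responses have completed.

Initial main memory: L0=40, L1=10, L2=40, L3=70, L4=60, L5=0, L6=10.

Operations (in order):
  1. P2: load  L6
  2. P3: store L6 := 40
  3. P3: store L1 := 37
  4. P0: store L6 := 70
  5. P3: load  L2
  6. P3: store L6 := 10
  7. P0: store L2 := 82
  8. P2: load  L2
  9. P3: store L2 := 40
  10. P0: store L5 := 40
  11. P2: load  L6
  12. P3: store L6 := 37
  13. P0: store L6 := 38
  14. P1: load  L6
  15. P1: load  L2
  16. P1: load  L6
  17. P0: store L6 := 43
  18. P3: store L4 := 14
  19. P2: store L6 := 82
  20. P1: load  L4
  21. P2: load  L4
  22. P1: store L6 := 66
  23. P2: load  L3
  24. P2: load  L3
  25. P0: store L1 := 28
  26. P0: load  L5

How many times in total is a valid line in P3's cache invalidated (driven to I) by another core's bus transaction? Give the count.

step 1: P2: load  L6  ⟶  IIEI  (L6)  txn=BusRd  M[L6]=10
step 2: P3: store L6 := 40  ⟶  IIIM  (L6)  txn=BusRdX  M[L6]=10
step 3: P3: store L1 := 37  ⟶  IIIM  (L1)  txn=BusRdX  M[L1]=10
step 4: P0: store L6 := 70  ⟶  MIII  (L6)  txn=BusRdX+Flush  M[L6]=40
step 5: P3: load  L2  ⟶  IIIE  (L2)  txn=BusRd  M[L2]=40
step 6: P3: store L6 := 10  ⟶  IIIM  (L6)  txn=BusRdX+Flush  M[L6]=70
step 7: P0: store L2 := 82  ⟶  MIII  (L2)  txn=BusRdX  M[L2]=40
step 8: P2: load  L2  ⟶  OISI  (L2)  txn=BusRd  M[L2]=40
step 9: P3: store L2 := 40  ⟶  IIIM  (L2)  txn=BusRdX+Flush  M[L2]=82
step 10: P0: store L5 := 40  ⟶  MIII  (L5)  txn=BusRdX  M[L5]=0
step 11: P2: load  L6  ⟶  IISO  (L6)  txn=BusRd  M[L6]=70
step 12: P3: store L6 := 37  ⟶  IIIM  (L6)  txn=BusUpgr  M[L6]=70
step 13: P0: store L6 := 38  ⟶  MIII  (L6)  txn=BusRdX+Flush  M[L6]=37
step 14: P1: load  L6  ⟶  OSII  (L6)  txn=BusRd  M[L6]=37
step 15: P1: load  L2  ⟶  ISIO  (L2)  txn=BusRd  M[L2]=82
step 16: P1: load  L6  ⟶  OSII  (L6)  txn=∅  M[L6]=37
step 17: P0: store L6 := 43  ⟶  MIII  (L6)  txn=BusUpgr  M[L6]=37
step 18: P3: store L4 := 14  ⟶  IIIM  (L4)  txn=BusRdX  M[L4]=60
step 19: P2: store L6 := 82  ⟶  IIMI  (L6)  txn=BusRdX+Flush  M[L6]=43
step 20: P1: load  L4  ⟶  ISIO  (L4)  txn=BusRd  M[L4]=60
step 21: P2: load  L4  ⟶  ISSO  (L4)  txn=BusRd  M[L4]=60
step 22: P1: store L6 := 66  ⟶  IMII  (L6)  txn=BusRdX+Flush  M[L6]=82
step 23: P2: load  L3  ⟶  IIEI  (L3)  txn=BusRd  M[L3]=70
step 24: P2: load  L3  ⟶  IIEI  (L3)  txn=∅  M[L3]=70
step 25: P0: store L1 := 28  ⟶  MIII  (L1)  txn=BusRdX+Flush  M[L1]=37
step 26: P0: load  L5  ⟶  MIII  (L5)  txn=∅  M[L5]=0

invalidations = 4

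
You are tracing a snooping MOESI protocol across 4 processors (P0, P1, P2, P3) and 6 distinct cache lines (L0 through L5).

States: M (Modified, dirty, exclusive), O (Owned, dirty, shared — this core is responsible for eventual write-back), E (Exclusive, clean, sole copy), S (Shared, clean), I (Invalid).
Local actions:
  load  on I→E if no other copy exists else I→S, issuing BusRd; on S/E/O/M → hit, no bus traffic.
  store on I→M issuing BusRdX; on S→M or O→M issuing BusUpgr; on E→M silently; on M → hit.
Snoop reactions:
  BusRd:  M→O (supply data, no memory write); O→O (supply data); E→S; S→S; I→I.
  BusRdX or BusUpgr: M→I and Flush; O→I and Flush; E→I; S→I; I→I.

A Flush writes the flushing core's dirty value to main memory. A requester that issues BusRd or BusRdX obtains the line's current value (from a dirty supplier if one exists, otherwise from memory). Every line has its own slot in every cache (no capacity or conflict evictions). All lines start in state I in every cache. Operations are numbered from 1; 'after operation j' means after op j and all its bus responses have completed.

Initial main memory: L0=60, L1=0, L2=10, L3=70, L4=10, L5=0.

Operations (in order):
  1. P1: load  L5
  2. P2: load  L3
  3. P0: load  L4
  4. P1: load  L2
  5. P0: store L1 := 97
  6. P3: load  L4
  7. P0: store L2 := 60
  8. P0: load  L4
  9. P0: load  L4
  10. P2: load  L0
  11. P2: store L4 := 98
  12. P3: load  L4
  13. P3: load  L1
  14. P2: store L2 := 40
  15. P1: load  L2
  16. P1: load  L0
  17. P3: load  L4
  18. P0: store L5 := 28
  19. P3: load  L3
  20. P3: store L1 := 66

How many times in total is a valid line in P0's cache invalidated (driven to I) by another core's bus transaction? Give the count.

invalidations = 3

[1] P1: load  L5 | P0:I, P1:E(0), P2:I, P3:I | bus: BusRd
[2] P2: load  L3 | P0:I, P1:I, P2:E(70), P3:I | bus: BusRd
[3] P0: load  L4 | P0:E(10), P1:I, P2:I, P3:I | bus: BusRd
[4] P1: load  L2 | P0:I, P1:E(10), P2:I, P3:I | bus: BusRd
[5] P0: store L1 := 97 | P0:M(97), P1:I, P2:I, P3:I | bus: BusRdX
[6] P3: load  L4 | P0:S(10), P1:I, P2:I, P3:S(10) | bus: BusRd
[7] P0: store L2 := 60 | P0:M(60), P1:I, P2:I, P3:I | bus: BusRdX
[8] P0: load  L4 | P0:S(10), P1:I, P2:I, P3:S(10) | bus: none
[9] P0: load  L4 | P0:S(10), P1:I, P2:I, P3:S(10) | bus: none
[10] P2: load  L0 | P0:I, P1:I, P2:E(60), P3:I | bus: BusRd
[11] P2: store L4 := 98 | P0:I, P1:I, P2:M(98), P3:I | bus: BusRdX
[12] P3: load  L4 | P0:I, P1:I, P2:O(98), P3:S(98) | bus: BusRd
[13] P3: load  L1 | P0:O(97), P1:I, P2:I, P3:S(97) | bus: BusRd
[14] P2: store L2 := 40 | P0:I, P1:I, P2:M(40), P3:I | bus: BusRdX,Flush
[15] P1: load  L2 | P0:I, P1:S(40), P2:O(40), P3:I | bus: BusRd
[16] P1: load  L0 | P0:I, P1:S(60), P2:S(60), P3:I | bus: BusRd
[17] P3: load  L4 | P0:I, P1:I, P2:O(98), P3:S(98) | bus: none
[18] P0: store L5 := 28 | P0:M(28), P1:I, P2:I, P3:I | bus: BusRdX
[19] P3: load  L3 | P0:I, P1:I, P2:S(70), P3:S(70) | bus: BusRd
[20] P3: store L1 := 66 | P0:I, P1:I, P2:I, P3:M(66) | bus: BusUpgr,Flush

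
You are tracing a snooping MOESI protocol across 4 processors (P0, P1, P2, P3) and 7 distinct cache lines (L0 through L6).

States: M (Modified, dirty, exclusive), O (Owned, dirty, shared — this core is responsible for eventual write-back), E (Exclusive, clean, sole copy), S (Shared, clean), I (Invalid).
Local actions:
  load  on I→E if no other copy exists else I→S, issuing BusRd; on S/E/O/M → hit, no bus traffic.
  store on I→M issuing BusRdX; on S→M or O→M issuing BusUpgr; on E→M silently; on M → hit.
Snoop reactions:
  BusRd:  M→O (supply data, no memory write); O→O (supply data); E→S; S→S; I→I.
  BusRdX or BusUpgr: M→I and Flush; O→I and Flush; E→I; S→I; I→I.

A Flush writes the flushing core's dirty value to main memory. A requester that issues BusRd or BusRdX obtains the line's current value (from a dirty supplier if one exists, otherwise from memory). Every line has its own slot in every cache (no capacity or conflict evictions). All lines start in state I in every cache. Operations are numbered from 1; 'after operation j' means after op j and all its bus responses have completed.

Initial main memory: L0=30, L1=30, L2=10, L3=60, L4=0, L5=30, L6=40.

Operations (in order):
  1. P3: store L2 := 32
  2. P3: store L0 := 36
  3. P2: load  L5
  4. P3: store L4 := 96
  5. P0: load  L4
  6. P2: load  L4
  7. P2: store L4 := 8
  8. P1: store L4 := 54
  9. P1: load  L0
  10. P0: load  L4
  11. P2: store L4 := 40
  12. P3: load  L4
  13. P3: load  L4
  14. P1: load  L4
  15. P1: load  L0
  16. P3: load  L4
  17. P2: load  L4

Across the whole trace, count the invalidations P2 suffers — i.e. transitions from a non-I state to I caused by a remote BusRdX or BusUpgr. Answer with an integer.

invalidations = 1

[1] P3: store L2 := 32 | P0:I, P1:I, P2:I, P3:M(32) | bus: BusRdX
[2] P3: store L0 := 36 | P0:I, P1:I, P2:I, P3:M(36) | bus: BusRdX
[3] P2: load  L5 | P0:I, P1:I, P2:E(30), P3:I | bus: BusRd
[4] P3: store L4 := 96 | P0:I, P1:I, P2:I, P3:M(96) | bus: BusRdX
[5] P0: load  L4 | P0:S(96), P1:I, P2:I, P3:O(96) | bus: BusRd
[6] P2: load  L4 | P0:S(96), P1:I, P2:S(96), P3:O(96) | bus: BusRd
[7] P2: store L4 := 8 | P0:I, P1:I, P2:M(8), P3:I | bus: BusUpgr,Flush
[8] P1: store L4 := 54 | P0:I, P1:M(54), P2:I, P3:I | bus: BusRdX,Flush
[9] P1: load  L0 | P0:I, P1:S(36), P2:I, P3:O(36) | bus: BusRd
[10] P0: load  L4 | P0:S(54), P1:O(54), P2:I, P3:I | bus: BusRd
[11] P2: store L4 := 40 | P0:I, P1:I, P2:M(40), P3:I | bus: BusRdX,Flush
[12] P3: load  L4 | P0:I, P1:I, P2:O(40), P3:S(40) | bus: BusRd
[13] P3: load  L4 | P0:I, P1:I, P2:O(40), P3:S(40) | bus: none
[14] P1: load  L4 | P0:I, P1:S(40), P2:O(40), P3:S(40) | bus: BusRd
[15] P1: load  L0 | P0:I, P1:S(36), P2:I, P3:O(36) | bus: none
[16] P3: load  L4 | P0:I, P1:S(40), P2:O(40), P3:S(40) | bus: none
[17] P2: load  L4 | P0:I, P1:S(40), P2:O(40), P3:S(40) | bus: none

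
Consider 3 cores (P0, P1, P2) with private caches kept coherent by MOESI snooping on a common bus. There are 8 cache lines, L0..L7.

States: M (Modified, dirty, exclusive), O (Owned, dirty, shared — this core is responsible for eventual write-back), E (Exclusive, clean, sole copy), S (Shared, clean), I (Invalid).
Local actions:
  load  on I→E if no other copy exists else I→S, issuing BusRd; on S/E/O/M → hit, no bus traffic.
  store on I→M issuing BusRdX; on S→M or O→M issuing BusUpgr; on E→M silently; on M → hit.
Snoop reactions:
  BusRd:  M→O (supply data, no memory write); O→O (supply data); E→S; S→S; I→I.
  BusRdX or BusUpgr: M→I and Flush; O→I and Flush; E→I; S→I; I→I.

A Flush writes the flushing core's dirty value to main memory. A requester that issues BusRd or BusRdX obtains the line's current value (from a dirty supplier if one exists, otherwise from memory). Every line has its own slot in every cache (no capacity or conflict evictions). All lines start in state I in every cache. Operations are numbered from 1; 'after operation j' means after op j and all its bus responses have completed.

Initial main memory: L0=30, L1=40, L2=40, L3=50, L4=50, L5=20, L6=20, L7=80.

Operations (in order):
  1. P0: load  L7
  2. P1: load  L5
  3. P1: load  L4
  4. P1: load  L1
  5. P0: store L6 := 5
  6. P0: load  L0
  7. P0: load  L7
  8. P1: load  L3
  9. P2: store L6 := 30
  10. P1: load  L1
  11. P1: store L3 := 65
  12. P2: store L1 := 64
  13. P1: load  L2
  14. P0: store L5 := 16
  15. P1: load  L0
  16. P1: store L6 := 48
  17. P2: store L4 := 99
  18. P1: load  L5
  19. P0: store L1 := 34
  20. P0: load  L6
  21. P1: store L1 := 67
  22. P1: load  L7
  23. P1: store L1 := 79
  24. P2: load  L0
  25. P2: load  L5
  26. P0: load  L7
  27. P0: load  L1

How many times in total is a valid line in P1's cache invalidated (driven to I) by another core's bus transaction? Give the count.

[1] P0: load  L7 | P0:E(80), P1:I, P2:I | bus: BusRd
[2] P1: load  L5 | P0:I, P1:E(20), P2:I | bus: BusRd
[3] P1: load  L4 | P0:I, P1:E(50), P2:I | bus: BusRd
[4] P1: load  L1 | P0:I, P1:E(40), P2:I | bus: BusRd
[5] P0: store L6 := 5 | P0:M(5), P1:I, P2:I | bus: BusRdX
[6] P0: load  L0 | P0:E(30), P1:I, P2:I | bus: BusRd
[7] P0: load  L7 | P0:E(80), P1:I, P2:I | bus: none
[8] P1: load  L3 | P0:I, P1:E(50), P2:I | bus: BusRd
[9] P2: store L6 := 30 | P0:I, P1:I, P2:M(30) | bus: BusRdX,Flush
[10] P1: load  L1 | P0:I, P1:E(40), P2:I | bus: none
[11] P1: store L3 := 65 | P0:I, P1:M(65), P2:I | bus: none
[12] P2: store L1 := 64 | P0:I, P1:I, P2:M(64) | bus: BusRdX
[13] P1: load  L2 | P0:I, P1:E(40), P2:I | bus: BusRd
[14] P0: store L5 := 16 | P0:M(16), P1:I, P2:I | bus: BusRdX
[15] P1: load  L0 | P0:S(30), P1:S(30), P2:I | bus: BusRd
[16] P1: store L6 := 48 | P0:I, P1:M(48), P2:I | bus: BusRdX,Flush
[17] P2: store L4 := 99 | P0:I, P1:I, P2:M(99) | bus: BusRdX
[18] P1: load  L5 | P0:O(16), P1:S(16), P2:I | bus: BusRd
[19] P0: store L1 := 34 | P0:M(34), P1:I, P2:I | bus: BusRdX,Flush
[20] P0: load  L6 | P0:S(48), P1:O(48), P2:I | bus: BusRd
[21] P1: store L1 := 67 | P0:I, P1:M(67), P2:I | bus: BusRdX,Flush
[22] P1: load  L7 | P0:S(80), P1:S(80), P2:I | bus: BusRd
[23] P1: store L1 := 79 | P0:I, P1:M(79), P2:I | bus: none
[24] P2: load  L0 | P0:S(30), P1:S(30), P2:S(30) | bus: BusRd
[25] P2: load  L5 | P0:O(16), P1:S(16), P2:S(16) | bus: BusRd
[26] P0: load  L7 | P0:S(80), P1:S(80), P2:I | bus: none
[27] P0: load  L1 | P0:S(79), P1:O(79), P2:I | bus: BusRd

invalidations = 3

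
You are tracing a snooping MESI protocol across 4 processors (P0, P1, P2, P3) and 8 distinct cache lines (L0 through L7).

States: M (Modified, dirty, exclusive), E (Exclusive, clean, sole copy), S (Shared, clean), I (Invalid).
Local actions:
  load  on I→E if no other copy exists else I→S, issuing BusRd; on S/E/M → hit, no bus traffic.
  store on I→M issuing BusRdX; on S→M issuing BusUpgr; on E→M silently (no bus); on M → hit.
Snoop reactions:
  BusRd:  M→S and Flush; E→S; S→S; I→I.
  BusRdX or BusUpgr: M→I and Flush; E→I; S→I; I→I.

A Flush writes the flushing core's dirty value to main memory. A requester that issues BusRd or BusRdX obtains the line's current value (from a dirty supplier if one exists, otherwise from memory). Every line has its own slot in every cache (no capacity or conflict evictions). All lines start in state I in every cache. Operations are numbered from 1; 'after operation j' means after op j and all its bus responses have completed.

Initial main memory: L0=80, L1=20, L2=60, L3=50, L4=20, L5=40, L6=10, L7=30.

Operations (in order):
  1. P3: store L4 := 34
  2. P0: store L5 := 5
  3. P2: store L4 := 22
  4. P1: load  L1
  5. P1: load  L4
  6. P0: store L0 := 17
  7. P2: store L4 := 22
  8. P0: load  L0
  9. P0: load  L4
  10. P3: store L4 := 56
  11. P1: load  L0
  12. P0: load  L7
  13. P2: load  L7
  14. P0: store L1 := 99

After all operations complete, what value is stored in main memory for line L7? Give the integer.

  op1 P3: store L4 := 34 → I/I/I/M on L4; bus BusRdX; mem=20
  op2 P0: store L5 := 5 → M/I/I/I on L5; bus BusRdX; mem=40
  op3 P2: store L4 := 22 → I/I/M/I on L4; bus BusRdX Flush; mem=34
  op4 P1: load  L1 → I/E/I/I on L1; bus BusRd; mem=20
  op5 P1: load  L4 → I/S/S/I on L4; bus BusRd Flush; mem=22
  op6 P0: store L0 := 17 → M/I/I/I on L0; bus BusRdX; mem=80
  op7 P2: store L4 := 22 → I/I/M/I on L4; bus BusUpgr; mem=22
  op8 P0: load  L0 → M/I/I/I on L0; bus (none); mem=80
  op9 P0: load  L4 → S/I/S/I on L4; bus BusRd Flush; mem=22
  op10 P3: store L4 := 56 → I/I/I/M on L4; bus BusRdX; mem=22
  op11 P1: load  L0 → S/S/I/I on L0; bus BusRd Flush; mem=17
  op12 P0: load  L7 → E/I/I/I on L7; bus BusRd; mem=30
  op13 P2: load  L7 → S/I/S/I on L7; bus BusRd; mem=30
  op14 P0: store L1 := 99 → M/I/I/I on L1; bus BusRdX; mem=20

memory[L7] = 30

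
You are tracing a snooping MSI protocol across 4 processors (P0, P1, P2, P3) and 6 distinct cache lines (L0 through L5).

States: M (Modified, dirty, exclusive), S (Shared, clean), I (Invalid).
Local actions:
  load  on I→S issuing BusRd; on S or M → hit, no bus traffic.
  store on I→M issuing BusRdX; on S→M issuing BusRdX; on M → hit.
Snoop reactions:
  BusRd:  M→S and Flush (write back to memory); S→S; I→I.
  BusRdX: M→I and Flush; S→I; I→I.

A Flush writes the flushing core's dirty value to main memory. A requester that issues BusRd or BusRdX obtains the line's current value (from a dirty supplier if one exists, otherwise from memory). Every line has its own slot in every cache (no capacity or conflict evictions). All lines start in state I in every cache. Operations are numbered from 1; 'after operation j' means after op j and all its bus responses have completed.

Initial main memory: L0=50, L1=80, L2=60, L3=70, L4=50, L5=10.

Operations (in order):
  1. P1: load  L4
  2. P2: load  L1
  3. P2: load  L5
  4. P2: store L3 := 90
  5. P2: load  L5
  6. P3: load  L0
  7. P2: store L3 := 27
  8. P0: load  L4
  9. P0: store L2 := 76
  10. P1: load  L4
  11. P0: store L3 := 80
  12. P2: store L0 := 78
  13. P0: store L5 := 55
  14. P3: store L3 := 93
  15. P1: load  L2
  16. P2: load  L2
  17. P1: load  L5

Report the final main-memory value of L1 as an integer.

  op1 P1: load  L4 → I/S/I/I on L4; bus BusRd; mem=50
  op2 P2: load  L1 → I/I/S/I on L1; bus BusRd; mem=80
  op3 P2: load  L5 → I/I/S/I on L5; bus BusRd; mem=10
  op4 P2: store L3 := 90 → I/I/M/I on L3; bus BusRdX; mem=70
  op5 P2: load  L5 → I/I/S/I on L5; bus (none); mem=10
  op6 P3: load  L0 → I/I/I/S on L0; bus BusRd; mem=50
  op7 P2: store L3 := 27 → I/I/M/I on L3; bus (none); mem=70
  op8 P0: load  L4 → S/S/I/I on L4; bus BusRd; mem=50
  op9 P0: store L2 := 76 → M/I/I/I on L2; bus BusRdX; mem=60
  op10 P1: load  L4 → S/S/I/I on L4; bus (none); mem=50
  op11 P0: store L3 := 80 → M/I/I/I on L3; bus BusRdX Flush; mem=27
  op12 P2: store L0 := 78 → I/I/M/I on L0; bus BusRdX; mem=50
  op13 P0: store L5 := 55 → M/I/I/I on L5; bus BusRdX; mem=10
  op14 P3: store L3 := 93 → I/I/I/M on L3; bus BusRdX Flush; mem=80
  op15 P1: load  L2 → S/S/I/I on L2; bus BusRd Flush; mem=76
  op16 P2: load  L2 → S/S/S/I on L2; bus BusRd; mem=76
  op17 P1: load  L5 → S/S/I/I on L5; bus BusRd Flush; mem=55

memory[L1] = 80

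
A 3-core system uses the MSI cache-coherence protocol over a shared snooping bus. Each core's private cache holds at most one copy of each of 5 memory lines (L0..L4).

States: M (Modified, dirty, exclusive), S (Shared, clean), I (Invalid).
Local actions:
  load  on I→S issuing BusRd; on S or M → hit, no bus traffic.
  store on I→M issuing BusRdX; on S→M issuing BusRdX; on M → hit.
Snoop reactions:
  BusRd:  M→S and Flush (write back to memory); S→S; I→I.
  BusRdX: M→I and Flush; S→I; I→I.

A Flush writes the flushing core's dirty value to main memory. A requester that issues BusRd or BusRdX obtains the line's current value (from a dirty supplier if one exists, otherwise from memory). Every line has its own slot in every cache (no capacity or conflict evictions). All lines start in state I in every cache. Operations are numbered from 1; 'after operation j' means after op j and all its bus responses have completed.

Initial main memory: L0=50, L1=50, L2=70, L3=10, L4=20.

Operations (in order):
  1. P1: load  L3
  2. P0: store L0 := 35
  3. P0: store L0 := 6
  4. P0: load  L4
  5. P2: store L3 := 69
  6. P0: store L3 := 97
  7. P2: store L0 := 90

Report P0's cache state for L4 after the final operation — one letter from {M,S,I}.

state = S

step 1: P1: load  L3  ⟶  ISI  (L3)  txn=BusRd  M[L3]=10
step 2: P0: store L0 := 35  ⟶  MII  (L0)  txn=BusRdX  M[L0]=50
step 3: P0: store L0 := 6  ⟶  MII  (L0)  txn=∅  M[L0]=50
step 4: P0: load  L4  ⟶  SII  (L4)  txn=BusRd  M[L4]=20
step 5: P2: store L3 := 69  ⟶  IIM  (L3)  txn=BusRdX  M[L3]=10
step 6: P0: store L3 := 97  ⟶  MII  (L3)  txn=BusRdX+Flush  M[L3]=69
step 7: P2: store L0 := 90  ⟶  IIM  (L0)  txn=BusRdX+Flush  M[L0]=6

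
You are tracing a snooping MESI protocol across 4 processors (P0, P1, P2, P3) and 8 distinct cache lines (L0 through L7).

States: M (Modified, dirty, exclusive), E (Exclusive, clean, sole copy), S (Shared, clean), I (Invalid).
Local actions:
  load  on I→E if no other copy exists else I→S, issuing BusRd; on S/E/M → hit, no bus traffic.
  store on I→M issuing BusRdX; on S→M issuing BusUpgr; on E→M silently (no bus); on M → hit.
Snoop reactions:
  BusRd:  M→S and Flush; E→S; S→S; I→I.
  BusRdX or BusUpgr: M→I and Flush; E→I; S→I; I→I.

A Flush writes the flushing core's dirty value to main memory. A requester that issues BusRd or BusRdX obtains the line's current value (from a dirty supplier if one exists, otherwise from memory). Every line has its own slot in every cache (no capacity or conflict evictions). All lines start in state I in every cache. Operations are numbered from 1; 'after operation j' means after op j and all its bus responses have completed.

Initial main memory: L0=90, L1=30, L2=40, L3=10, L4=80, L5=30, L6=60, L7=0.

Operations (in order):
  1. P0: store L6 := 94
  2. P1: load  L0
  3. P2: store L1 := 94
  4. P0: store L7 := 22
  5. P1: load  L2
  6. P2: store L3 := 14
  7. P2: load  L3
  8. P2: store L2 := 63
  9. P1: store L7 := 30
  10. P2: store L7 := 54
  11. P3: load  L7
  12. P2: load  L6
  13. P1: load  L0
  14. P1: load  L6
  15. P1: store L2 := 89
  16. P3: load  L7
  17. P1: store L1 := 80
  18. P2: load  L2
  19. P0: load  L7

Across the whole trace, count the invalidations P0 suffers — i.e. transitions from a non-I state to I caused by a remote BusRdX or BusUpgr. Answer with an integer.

1. P0: store L6 := 94  bus=[BusRdX]  L6: P0=M P1=I P2=I P3=I  mem[L6]=60
2. P1: load  L0  bus=[BusRd]  L0: P0=I P1=E P2=I P3=I  mem[L0]=90
3. P2: store L1 := 94  bus=[BusRdX]  L1: P0=I P1=I P2=M P3=I  mem[L1]=30
4. P0: store L7 := 22  bus=[BusRdX]  L7: P0=M P1=I P2=I P3=I  mem[L7]=0
5. P1: load  L2  bus=[BusRd]  L2: P0=I P1=E P2=I P3=I  mem[L2]=40
6. P2: store L3 := 14  bus=[BusRdX]  L3: P0=I P1=I P2=M P3=I  mem[L3]=10
7. P2: load  L3  bus=[-]  L3: P0=I P1=I P2=M P3=I  mem[L3]=10
8. P2: store L2 := 63  bus=[BusRdX]  L2: P0=I P1=I P2=M P3=I  mem[L2]=40
9. P1: store L7 := 30  bus=[BusRdX,Flush]  L7: P0=I P1=M P2=I P3=I  mem[L7]=22
10. P2: store L7 := 54  bus=[BusRdX,Flush]  L7: P0=I P1=I P2=M P3=I  mem[L7]=30
11. P3: load  L7  bus=[BusRd,Flush]  L7: P0=I P1=I P2=S P3=S  mem[L7]=54
12. P2: load  L6  bus=[BusRd,Flush]  L6: P0=S P1=I P2=S P3=I  mem[L6]=94
13. P1: load  L0  bus=[-]  L0: P0=I P1=E P2=I P3=I  mem[L0]=90
14. P1: load  L6  bus=[BusRd]  L6: P0=S P1=S P2=S P3=I  mem[L6]=94
15. P1: store L2 := 89  bus=[BusRdX,Flush]  L2: P0=I P1=M P2=I P3=I  mem[L2]=63
16. P3: load  L7  bus=[-]  L7: P0=I P1=I P2=S P3=S  mem[L7]=54
17. P1: store L1 := 80  bus=[BusRdX,Flush]  L1: P0=I P1=M P2=I P3=I  mem[L1]=94
18. P2: load  L2  bus=[BusRd,Flush]  L2: P0=I P1=S P2=S P3=I  mem[L2]=89
19. P0: load  L7  bus=[BusRd]  L7: P0=S P1=I P2=S P3=S  mem[L7]=54

invalidations = 1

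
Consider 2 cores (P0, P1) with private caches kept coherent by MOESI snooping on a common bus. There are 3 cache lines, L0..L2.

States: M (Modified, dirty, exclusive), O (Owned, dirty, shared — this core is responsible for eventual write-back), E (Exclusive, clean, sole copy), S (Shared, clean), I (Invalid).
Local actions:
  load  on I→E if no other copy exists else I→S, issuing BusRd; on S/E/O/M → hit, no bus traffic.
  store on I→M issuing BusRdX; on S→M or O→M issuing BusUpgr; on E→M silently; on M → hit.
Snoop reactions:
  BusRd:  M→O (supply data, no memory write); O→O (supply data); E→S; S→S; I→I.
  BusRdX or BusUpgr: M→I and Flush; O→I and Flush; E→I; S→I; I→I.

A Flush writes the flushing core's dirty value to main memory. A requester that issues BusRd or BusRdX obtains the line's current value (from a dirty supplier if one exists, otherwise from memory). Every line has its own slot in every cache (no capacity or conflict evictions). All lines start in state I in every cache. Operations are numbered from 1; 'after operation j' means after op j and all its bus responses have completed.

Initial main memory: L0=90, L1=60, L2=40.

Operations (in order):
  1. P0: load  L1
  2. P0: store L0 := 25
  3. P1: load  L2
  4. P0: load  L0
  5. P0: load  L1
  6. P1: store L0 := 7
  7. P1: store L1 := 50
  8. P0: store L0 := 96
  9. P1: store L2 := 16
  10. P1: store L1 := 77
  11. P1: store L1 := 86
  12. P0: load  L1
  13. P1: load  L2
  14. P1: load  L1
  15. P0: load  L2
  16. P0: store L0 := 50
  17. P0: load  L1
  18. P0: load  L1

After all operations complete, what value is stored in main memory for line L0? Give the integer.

step 1: P0: load  L1  ⟶  EI  (L1)  txn=BusRd  M[L1]=60
step 2: P0: store L0 := 25  ⟶  MI  (L0)  txn=BusRdX  M[L0]=90
step 3: P1: load  L2  ⟶  IE  (L2)  txn=BusRd  M[L2]=40
step 4: P0: load  L0  ⟶  MI  (L0)  txn=∅  M[L0]=90
step 5: P0: load  L1  ⟶  EI  (L1)  txn=∅  M[L1]=60
step 6: P1: store L0 := 7  ⟶  IM  (L0)  txn=BusRdX+Flush  M[L0]=25
step 7: P1: store L1 := 50  ⟶  IM  (L1)  txn=BusRdX  M[L1]=60
step 8: P0: store L0 := 96  ⟶  MI  (L0)  txn=BusRdX+Flush  M[L0]=7
step 9: P1: store L2 := 16  ⟶  IM  (L2)  txn=∅  M[L2]=40
step 10: P1: store L1 := 77  ⟶  IM  (L1)  txn=∅  M[L1]=60
step 11: P1: store L1 := 86  ⟶  IM  (L1)  txn=∅  M[L1]=60
step 12: P0: load  L1  ⟶  SO  (L1)  txn=BusRd  M[L1]=60
step 13: P1: load  L2  ⟶  IM  (L2)  txn=∅  M[L2]=40
step 14: P1: load  L1  ⟶  SO  (L1)  txn=∅  M[L1]=60
step 15: P0: load  L2  ⟶  SO  (L2)  txn=BusRd  M[L2]=40
step 16: P0: store L0 := 50  ⟶  MI  (L0)  txn=∅  M[L0]=7
step 17: P0: load  L1  ⟶  SO  (L1)  txn=∅  M[L1]=60
step 18: P0: load  L1  ⟶  SO  (L1)  txn=∅  M[L1]=60

memory[L0] = 7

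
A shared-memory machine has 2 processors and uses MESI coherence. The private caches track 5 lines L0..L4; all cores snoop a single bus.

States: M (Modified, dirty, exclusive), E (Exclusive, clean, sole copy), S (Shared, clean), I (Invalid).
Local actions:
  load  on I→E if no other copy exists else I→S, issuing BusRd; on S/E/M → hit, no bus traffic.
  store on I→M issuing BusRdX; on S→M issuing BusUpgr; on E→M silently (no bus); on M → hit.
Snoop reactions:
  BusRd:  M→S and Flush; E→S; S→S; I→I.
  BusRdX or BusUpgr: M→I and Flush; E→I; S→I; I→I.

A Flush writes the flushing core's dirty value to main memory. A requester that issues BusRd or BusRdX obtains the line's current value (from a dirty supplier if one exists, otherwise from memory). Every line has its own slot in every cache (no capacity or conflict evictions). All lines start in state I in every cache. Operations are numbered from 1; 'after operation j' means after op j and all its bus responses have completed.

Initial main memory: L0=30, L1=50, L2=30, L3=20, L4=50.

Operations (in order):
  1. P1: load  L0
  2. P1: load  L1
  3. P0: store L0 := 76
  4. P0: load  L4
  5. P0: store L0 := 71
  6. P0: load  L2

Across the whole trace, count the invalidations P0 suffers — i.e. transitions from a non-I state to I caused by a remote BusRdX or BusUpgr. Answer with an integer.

invalidations = 0

1. P1: load  L0  bus=[BusRd]  L0: P0=I P1=E  mem[L0]=30
2. P1: load  L1  bus=[BusRd]  L1: P0=I P1=E  mem[L1]=50
3. P0: store L0 := 76  bus=[BusRdX]  L0: P0=M P1=I  mem[L0]=30
4. P0: load  L4  bus=[BusRd]  L4: P0=E P1=I  mem[L4]=50
5. P0: store L0 := 71  bus=[-]  L0: P0=M P1=I  mem[L0]=30
6. P0: load  L2  bus=[BusRd]  L2: P0=E P1=I  mem[L2]=30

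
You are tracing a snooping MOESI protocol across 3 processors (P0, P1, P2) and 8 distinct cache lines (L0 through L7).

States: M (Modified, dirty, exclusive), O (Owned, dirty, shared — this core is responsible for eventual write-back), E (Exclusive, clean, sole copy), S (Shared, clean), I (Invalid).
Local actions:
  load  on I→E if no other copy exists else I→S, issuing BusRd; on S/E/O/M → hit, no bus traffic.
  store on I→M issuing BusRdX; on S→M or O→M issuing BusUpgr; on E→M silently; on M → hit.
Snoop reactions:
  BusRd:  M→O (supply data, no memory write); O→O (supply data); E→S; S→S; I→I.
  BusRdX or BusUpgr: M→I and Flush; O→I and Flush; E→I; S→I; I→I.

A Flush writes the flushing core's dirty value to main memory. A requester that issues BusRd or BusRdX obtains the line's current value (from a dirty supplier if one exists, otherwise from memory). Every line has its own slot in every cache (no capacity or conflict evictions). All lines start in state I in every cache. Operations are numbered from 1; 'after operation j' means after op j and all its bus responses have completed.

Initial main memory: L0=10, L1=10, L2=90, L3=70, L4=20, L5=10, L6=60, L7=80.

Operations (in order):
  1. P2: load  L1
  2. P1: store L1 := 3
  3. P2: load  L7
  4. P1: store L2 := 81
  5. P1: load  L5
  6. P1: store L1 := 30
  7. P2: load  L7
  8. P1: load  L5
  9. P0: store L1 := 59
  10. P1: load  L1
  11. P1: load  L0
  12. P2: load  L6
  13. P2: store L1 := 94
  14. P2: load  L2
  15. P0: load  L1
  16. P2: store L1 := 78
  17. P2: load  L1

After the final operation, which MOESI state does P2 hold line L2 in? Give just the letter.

[1] P2: load  L1 | P0:I, P1:I, P2:E(10) | bus: BusRd
[2] P1: store L1 := 3 | P0:I, P1:M(3), P2:I | bus: BusRdX
[3] P2: load  L7 | P0:I, P1:I, P2:E(80) | bus: BusRd
[4] P1: store L2 := 81 | P0:I, P1:M(81), P2:I | bus: BusRdX
[5] P1: load  L5 | P0:I, P1:E(10), P2:I | bus: BusRd
[6] P1: store L1 := 30 | P0:I, P1:M(30), P2:I | bus: none
[7] P2: load  L7 | P0:I, P1:I, P2:E(80) | bus: none
[8] P1: load  L5 | P0:I, P1:E(10), P2:I | bus: none
[9] P0: store L1 := 59 | P0:M(59), P1:I, P2:I | bus: BusRdX,Flush
[10] P1: load  L1 | P0:O(59), P1:S(59), P2:I | bus: BusRd
[11] P1: load  L0 | P0:I, P1:E(10), P2:I | bus: BusRd
[12] P2: load  L6 | P0:I, P1:I, P2:E(60) | bus: BusRd
[13] P2: store L1 := 94 | P0:I, P1:I, P2:M(94) | bus: BusRdX,Flush
[14] P2: load  L2 | P0:I, P1:O(81), P2:S(81) | bus: BusRd
[15] P0: load  L1 | P0:S(94), P1:I, P2:O(94) | bus: BusRd
[16] P2: store L1 := 78 | P0:I, P1:I, P2:M(78) | bus: BusUpgr
[17] P2: load  L1 | P0:I, P1:I, P2:M(78) | bus: none

state = S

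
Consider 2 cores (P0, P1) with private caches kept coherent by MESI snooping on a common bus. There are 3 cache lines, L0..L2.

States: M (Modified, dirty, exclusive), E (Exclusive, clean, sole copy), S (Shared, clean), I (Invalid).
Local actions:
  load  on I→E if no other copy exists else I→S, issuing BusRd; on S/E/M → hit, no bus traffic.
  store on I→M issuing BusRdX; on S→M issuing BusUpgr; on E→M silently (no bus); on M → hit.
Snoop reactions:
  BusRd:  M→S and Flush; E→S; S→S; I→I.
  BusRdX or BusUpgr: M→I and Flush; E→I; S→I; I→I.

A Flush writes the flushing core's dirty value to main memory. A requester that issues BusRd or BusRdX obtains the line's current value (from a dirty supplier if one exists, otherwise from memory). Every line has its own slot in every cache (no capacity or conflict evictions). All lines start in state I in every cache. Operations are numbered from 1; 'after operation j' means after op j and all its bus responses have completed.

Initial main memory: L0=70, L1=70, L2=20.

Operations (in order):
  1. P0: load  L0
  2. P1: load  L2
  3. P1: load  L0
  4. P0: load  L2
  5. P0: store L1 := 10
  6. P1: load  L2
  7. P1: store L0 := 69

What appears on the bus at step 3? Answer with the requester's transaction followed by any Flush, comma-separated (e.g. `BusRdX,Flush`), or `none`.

  op1 P0: load  L0 → E/I on L0; bus BusRd; mem=70
  op2 P1: load  L2 → I/E on L2; bus BusRd; mem=20
  op3 P1: load  L0 → S/S on L0; bus BusRd; mem=70
  op4 P0: load  L2 → S/S on L2; bus BusRd; mem=20
  op5 P0: store L1 := 10 → M/I on L1; bus BusRdX; mem=70
  op6 P1: load  L2 → S/S on L2; bus (none); mem=20
  op7 P1: store L0 := 69 → I/M on L0; bus BusUpgr; mem=70

bus = BusRd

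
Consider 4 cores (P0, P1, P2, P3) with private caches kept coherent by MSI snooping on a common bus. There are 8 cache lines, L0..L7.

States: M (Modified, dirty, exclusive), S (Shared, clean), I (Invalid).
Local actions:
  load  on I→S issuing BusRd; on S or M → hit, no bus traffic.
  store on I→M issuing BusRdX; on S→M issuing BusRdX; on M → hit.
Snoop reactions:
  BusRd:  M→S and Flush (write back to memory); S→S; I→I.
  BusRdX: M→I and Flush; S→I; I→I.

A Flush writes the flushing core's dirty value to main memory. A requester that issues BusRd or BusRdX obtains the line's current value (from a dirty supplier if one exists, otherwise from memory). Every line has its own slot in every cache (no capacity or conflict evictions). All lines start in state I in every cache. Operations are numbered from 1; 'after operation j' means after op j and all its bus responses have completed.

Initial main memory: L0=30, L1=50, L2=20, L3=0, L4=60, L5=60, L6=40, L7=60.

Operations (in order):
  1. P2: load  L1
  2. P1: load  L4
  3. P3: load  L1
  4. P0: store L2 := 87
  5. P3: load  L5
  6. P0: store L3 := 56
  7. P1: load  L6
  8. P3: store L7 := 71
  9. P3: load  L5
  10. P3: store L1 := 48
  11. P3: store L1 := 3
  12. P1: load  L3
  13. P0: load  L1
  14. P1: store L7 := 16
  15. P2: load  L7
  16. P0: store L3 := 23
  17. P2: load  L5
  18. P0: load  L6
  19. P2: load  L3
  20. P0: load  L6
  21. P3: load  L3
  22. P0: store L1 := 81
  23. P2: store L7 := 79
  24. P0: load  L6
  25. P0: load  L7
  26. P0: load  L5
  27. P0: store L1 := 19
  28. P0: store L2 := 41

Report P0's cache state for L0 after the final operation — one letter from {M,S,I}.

state = I

  op1 P2: load  L1 → I/I/S/I on L1; bus BusRd; mem=50
  op2 P1: load  L4 → I/S/I/I on L4; bus BusRd; mem=60
  op3 P3: load  L1 → I/I/S/S on L1; bus BusRd; mem=50
  op4 P0: store L2 := 87 → M/I/I/I on L2; bus BusRdX; mem=20
  op5 P3: load  L5 → I/I/I/S on L5; bus BusRd; mem=60
  op6 P0: store L3 := 56 → M/I/I/I on L3; bus BusRdX; mem=0
  op7 P1: load  L6 → I/S/I/I on L6; bus BusRd; mem=40
  op8 P3: store L7 := 71 → I/I/I/M on L7; bus BusRdX; mem=60
  op9 P3: load  L5 → I/I/I/S on L5; bus (none); mem=60
  op10 P3: store L1 := 48 → I/I/I/M on L1; bus BusRdX; mem=50
  op11 P3: store L1 := 3 → I/I/I/M on L1; bus (none); mem=50
  op12 P1: load  L3 → S/S/I/I on L3; bus BusRd Flush; mem=56
  op13 P0: load  L1 → S/I/I/S on L1; bus BusRd Flush; mem=3
  op14 P1: store L7 := 16 → I/M/I/I on L7; bus BusRdX Flush; mem=71
  op15 P2: load  L7 → I/S/S/I on L7; bus BusRd Flush; mem=16
  op16 P0: store L3 := 23 → M/I/I/I on L3; bus BusRdX; mem=56
  op17 P2: load  L5 → I/I/S/S on L5; bus BusRd; mem=60
  op18 P0: load  L6 → S/S/I/I on L6; bus BusRd; mem=40
  op19 P2: load  L3 → S/I/S/I on L3; bus BusRd Flush; mem=23
  op20 P0: load  L6 → S/S/I/I on L6; bus (none); mem=40
  op21 P3: load  L3 → S/I/S/S on L3; bus BusRd; mem=23
  op22 P0: store L1 := 81 → M/I/I/I on L1; bus BusRdX; mem=3
  op23 P2: store L7 := 79 → I/I/M/I on L7; bus BusRdX; mem=16
  op24 P0: load  L6 → S/S/I/I on L6; bus (none); mem=40
  op25 P0: load  L7 → S/I/S/I on L7; bus BusRd Flush; mem=79
  op26 P0: load  L5 → S/I/S/S on L5; bus BusRd; mem=60
  op27 P0: store L1 := 19 → M/I/I/I on L1; bus (none); mem=3
  op28 P0: store L2 := 41 → M/I/I/I on L2; bus (none); mem=20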